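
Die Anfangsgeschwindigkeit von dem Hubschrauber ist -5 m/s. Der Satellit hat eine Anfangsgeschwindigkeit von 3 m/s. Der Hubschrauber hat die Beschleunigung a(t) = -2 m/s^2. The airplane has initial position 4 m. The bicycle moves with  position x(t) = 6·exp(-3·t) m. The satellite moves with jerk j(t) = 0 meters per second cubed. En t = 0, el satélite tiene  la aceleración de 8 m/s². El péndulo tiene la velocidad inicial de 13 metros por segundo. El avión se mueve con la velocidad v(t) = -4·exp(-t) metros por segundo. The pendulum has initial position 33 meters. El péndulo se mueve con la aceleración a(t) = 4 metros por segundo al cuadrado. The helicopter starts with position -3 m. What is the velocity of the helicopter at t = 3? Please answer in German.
Ausgehend von der Beschleunigung a(t) = -2, nehmen wir 1 Stammfunktion. Das Integral von der Beschleunigung ist die Geschwindigkeit. Mit v(0) = -5 erhalten wir v(t) = -2·t - 5. Mit v(t) = -2·t - 5 und Einsetzen von t = 3, finden wir v = -11.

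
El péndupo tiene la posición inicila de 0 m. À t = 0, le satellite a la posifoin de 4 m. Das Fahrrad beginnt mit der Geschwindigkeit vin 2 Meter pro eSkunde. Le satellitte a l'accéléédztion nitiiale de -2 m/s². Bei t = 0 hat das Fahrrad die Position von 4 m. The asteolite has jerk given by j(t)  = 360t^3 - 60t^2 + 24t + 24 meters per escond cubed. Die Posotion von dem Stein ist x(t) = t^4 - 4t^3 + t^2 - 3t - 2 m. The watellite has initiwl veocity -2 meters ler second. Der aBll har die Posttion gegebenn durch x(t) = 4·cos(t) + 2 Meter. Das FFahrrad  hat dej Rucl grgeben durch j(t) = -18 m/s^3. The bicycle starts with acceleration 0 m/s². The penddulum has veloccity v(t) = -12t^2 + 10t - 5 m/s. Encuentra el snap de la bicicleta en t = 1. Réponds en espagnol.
Partiendo de la sacudida j(t) = -18, tomamos 1 derivada. Tomando d/dt de j(t), encontramos s(t) = 0. De la ecuación del snap s(t) = 0, sustituimos t = 1 para obtener s = 0.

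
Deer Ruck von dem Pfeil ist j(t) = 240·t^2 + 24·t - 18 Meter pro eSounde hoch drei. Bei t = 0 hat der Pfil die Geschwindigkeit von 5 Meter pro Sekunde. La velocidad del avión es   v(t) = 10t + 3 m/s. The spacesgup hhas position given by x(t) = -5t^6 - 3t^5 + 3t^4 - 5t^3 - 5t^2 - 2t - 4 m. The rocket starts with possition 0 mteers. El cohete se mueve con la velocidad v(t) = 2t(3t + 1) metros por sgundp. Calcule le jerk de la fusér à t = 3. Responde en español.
Para resolver esto, necesitamos tomar 2 derivadas de nuestra ecuación de la velocidad v(t) = 2·t·(3·t + 1). La derivada de la velocidad da la aceleración: a(t) = 12·t + 2. La derivada de la aceleración da la sacudida: j(t) = 12. De la ecuación de la sacudida j(t) = 12, sustituimos t = 3 para obtener j = 12.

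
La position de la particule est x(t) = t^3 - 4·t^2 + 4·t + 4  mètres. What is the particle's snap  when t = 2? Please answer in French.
Nous devons dériver notre équation de la position x(t) = t^3 - 4·t^2 + 4·t + 4 4 fois. La dérivée de la position donne la vitesse: v(t) = 3·t^2 - 8·t + 4. La dérivée de la vitesse donne l'accélération: a(t) = 6·t - 8. En dérivant l'accélération, nous obtenons le jerk: j(t) = 6. En dérivant le jerk, nous obtenons le snap: s(t) = 0. De l'équation du snap s(t) = 0, nous substituons t = 2 pour obtenir s = 0.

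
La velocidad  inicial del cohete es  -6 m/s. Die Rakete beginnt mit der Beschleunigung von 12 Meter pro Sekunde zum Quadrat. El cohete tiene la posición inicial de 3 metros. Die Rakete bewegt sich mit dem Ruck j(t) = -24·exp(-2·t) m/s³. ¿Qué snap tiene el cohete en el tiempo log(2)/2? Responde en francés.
En partant du jerk j(t) = -24·exp(-2·t), nous prenons 1 dérivée. En prenant d/dt de j(t), nous trouvons s(t) = 48·exp(-2·t). De l'équation du snap s(t) = 48·exp(-2·t), nous substituons t = log(2)/2 pour obtenir s = 24.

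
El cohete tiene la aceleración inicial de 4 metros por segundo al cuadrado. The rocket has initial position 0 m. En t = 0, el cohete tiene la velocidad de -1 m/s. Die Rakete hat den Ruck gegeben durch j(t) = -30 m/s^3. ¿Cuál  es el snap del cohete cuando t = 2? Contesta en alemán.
Um dies zu lösen, müssen wir 1 Ableitung unserer Gleichung für den Ruck j(t) = -30 nehmen. Mit d/dt von j(t) finden wir s(t) = 0. Mit s(t) = 0 und Einsetzen von t = 2, finden wir s = 0.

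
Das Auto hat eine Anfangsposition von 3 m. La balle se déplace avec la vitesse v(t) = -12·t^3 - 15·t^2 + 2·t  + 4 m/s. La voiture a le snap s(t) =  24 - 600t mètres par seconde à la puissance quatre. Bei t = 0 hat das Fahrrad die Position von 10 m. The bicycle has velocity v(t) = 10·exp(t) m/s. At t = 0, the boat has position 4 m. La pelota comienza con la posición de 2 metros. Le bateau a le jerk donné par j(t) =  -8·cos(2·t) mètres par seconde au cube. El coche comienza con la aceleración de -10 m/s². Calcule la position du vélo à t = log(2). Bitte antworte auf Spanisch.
Para resolver esto, necesitamos tomar 1 integral de nuestra ecuación de la velocidad v(t) = 10·exp(t). Integrando la velocidad y usando la condición inicial x(0) = 10, obtenemos x(t) = 10·exp(t). De la ecuación de la posición x(t) = 10·exp(t), sustituimos t = log(2) para obtener x = 20.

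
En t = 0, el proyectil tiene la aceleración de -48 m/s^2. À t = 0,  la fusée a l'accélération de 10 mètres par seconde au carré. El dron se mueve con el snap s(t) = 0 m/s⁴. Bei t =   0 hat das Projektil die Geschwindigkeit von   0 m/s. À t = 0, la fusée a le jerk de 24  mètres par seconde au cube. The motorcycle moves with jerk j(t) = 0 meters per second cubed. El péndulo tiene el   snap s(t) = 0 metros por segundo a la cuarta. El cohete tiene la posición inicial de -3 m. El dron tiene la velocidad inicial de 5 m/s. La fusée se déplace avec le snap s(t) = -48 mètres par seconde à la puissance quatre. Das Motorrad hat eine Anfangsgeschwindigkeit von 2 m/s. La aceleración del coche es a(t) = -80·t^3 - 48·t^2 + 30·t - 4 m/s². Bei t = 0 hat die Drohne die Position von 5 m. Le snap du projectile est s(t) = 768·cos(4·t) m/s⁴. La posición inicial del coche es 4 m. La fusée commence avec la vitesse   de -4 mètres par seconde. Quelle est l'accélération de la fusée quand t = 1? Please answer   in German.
Wir müssen das Integral unserer Gleichung für den Snap s(t) = -48 2-mal finden. Die Stammfunktion von dem Snap ist der Ruck. Mit j(0) = 24 erhalten wir j(t) = 24 - 48·t. Mit ∫j(t)dt und Anwendung von a(0) = 10, finden wir a(t) = -24·t^2 + 24·t + 10. Mit a(t) = -24·t^2 + 24·t + 10 und Einsetzen von t = 1, finden wir a = 10.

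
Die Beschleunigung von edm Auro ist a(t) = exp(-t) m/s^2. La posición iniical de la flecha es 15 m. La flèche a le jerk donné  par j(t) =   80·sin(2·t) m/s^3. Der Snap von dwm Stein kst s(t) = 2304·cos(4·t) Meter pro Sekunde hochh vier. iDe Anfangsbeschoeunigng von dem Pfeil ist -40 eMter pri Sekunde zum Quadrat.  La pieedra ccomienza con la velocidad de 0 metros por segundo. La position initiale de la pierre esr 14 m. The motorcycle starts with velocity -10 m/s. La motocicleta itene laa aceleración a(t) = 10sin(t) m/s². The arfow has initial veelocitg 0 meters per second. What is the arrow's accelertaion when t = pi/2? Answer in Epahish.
Debemos encontrar la integral de nuestra ecuación de la sacudida j(t) = 80·sin(2·t) 1 vez. Integrando la sacudida y usando la condición inicial a(0) = -40, obtenemos a(t) = -40·cos(2·t). Usando a(t) = -40·cos(2·t) y sustituyendo t = pi/2, encontramos a = 40.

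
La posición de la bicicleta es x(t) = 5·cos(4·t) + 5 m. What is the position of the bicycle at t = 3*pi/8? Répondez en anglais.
From the given position equation x(t) = 5·cos(4·t) + 5, we substitute t = 3*pi/8 to get x = 5.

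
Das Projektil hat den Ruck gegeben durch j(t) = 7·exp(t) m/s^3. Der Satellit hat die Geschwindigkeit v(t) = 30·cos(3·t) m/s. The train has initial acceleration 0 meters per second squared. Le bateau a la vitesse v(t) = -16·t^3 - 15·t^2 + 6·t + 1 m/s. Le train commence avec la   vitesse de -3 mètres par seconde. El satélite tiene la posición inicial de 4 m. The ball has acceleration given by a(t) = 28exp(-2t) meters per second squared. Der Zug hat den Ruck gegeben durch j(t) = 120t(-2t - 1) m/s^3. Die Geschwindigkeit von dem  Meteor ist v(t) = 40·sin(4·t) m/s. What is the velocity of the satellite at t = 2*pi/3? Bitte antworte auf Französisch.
En utilisant v(t) = 30·cos(3·t) et en substituant t = 2*pi/3, nous trouvons v = 30.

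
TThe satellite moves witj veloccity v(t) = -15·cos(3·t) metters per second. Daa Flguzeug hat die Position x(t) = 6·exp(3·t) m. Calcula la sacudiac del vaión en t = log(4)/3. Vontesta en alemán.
Um dies zu lösen, müssen wir 3 Ableitungen unserer Gleichung für die Position x(t) = 6·exp(3·t) nehmen. Durch Ableiten von der Position erhalten wir die Geschwindigkeit: v(t) = 18·exp(3·t). Durch Ableiten von der Geschwindigkeit erhalten wir die Beschleunigung: a(t) = 54·exp(3·t). Durch Ableiten von der Beschleunigung erhalten wir den Ruck: j(t) = 162·exp(3·t). Aus der Gleichung für den Ruck j(t) = 162·exp(3·t), setzen wir t = log(4)/3 ein und erhalten j = 648.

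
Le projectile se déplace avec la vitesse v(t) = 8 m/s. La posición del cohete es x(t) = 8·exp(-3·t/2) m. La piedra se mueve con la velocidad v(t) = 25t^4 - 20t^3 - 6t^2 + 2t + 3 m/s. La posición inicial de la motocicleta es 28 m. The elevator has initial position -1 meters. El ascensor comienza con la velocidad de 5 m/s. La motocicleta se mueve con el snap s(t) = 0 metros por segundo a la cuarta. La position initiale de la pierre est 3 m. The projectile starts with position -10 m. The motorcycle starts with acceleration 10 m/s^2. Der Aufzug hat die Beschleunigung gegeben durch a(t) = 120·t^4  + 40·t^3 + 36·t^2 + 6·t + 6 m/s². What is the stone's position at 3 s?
To find the answer, we compute 1 integral of v(t) = 25·t^4 - 20·t^3 - 6·t^2 + 2·t + 3. Finding the antiderivative of v(t) and using x(0) = 3: x(t) = 5·t^5 - 5·t^4 - 2·t^3 + t^2 + 3·t + 3. Using x(t) = 5·t^5 - 5·t^4 - 2·t^3 + t^2 + 3·t + 3 and substituting t = 3, we find x = 777.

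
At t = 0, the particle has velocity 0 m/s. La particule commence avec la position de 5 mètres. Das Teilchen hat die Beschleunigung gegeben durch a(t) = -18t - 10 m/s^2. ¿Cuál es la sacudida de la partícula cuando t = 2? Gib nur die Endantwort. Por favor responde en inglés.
j(2) = -18.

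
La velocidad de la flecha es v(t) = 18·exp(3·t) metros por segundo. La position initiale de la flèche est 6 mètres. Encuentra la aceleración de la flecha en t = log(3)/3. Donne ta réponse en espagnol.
Para resolver esto, necesitamos tomar 1 derivada de nuestra ecuación de la velocidad v(t) = 18·exp(3·t). Derivando la velocidad, obtenemos la aceleración: a(t) = 54·exp(3·t). Tenemos la aceleración a(t) = 54·exp(3·t). Sustituyendo t = log(3)/3: a(log(3)/3) = 162.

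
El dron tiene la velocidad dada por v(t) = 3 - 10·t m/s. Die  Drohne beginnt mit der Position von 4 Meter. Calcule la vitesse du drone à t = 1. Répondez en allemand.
Wir haben die Geschwindigkeit v(t) = 3 - 10·t. Durch Einsetzen von t = 1: v(1) = -7.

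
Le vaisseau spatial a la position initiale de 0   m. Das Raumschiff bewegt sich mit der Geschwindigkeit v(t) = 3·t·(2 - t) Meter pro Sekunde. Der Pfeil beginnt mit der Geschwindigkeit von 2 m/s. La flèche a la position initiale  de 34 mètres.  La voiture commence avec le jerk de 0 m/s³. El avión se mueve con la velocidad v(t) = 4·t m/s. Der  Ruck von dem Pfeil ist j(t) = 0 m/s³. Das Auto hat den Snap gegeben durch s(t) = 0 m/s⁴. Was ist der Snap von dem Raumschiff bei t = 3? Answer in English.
Starting from velocity v(t) = 3·t·(2 - t), we take 3 derivatives. Taking d/dt of v(t), we find a(t) = 6 - 6·t. The derivative of acceleration gives jerk: j(t) = -6. The derivative of jerk gives snap: s(t) = 0. From the given snap equation s(t) = 0, we substitute t = 3 to get s = 0.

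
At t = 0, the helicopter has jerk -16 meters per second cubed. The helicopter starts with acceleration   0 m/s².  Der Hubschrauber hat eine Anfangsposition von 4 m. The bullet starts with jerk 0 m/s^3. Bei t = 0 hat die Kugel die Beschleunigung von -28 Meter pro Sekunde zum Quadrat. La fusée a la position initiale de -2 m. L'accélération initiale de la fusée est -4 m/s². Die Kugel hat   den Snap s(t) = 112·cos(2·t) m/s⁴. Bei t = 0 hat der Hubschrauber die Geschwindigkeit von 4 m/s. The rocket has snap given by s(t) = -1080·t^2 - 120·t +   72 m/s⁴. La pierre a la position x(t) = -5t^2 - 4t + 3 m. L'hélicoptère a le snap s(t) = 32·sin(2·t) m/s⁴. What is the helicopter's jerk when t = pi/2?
We need to integrate our snap equation s(t) = 32·sin(2·t) 1 time. The integral of snap is jerk. Using j(0) = -16, we get j(t) = -16·cos(2·t). Using j(t) = -16·cos(2·t) and substituting t = pi/2, we find j = 16.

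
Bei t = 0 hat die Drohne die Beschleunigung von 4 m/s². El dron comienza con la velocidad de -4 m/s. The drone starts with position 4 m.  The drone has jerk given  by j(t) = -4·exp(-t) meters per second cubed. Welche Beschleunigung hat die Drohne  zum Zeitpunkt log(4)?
Um dies zu lösen, müssen wir 1 Stammfunktion unserer Gleichung für den Ruck j(t) = -4·exp(-t) finden. Mit ∫j(t)dt und Anwendung von a(0) = 4, finden wir a(t) = 4·exp(-t). Wir haben die Beschleunigung a(t) = 4·exp(-t). Durch Einsetzen von t = log(4): a(log(4)) = 1.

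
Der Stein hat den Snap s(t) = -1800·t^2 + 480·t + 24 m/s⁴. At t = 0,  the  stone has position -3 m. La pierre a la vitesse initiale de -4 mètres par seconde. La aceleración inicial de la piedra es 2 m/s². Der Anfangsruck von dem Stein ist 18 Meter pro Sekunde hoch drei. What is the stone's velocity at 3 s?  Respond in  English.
To find the answer, we compute 3 integrals of s(t) = -1800·t^2 + 480·t + 24. Finding the integral of s(t) and using j(0) = 18: j(t) = -600·t^3 + 240·t^2 + 24·t + 18. The integral of jerk is acceleration. Using a(0) = 2, we get a(t) = -150·t^4 + 80·t^3 + 12·t^2 + 18·t + 2. Finding the antiderivative of a(t) and using v(0) = -4: v(t) = -30·t^5 + 20·t^4 + 4·t^3 + 9·t^2 + 2·t - 4. We have velocity v(t) = -30·t^5 + 20·t^4 + 4·t^3 + 9·t^2 + 2·t - 4. Substituting t = 3: v(3) = -5479.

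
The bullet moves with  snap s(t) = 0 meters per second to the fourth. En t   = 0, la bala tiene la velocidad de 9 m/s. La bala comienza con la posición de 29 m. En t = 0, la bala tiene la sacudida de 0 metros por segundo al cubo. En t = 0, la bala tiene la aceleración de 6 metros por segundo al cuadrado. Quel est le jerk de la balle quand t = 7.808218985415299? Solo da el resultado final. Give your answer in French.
La réponse est 0.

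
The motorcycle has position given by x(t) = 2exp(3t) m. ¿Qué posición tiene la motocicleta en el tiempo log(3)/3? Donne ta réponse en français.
En utilisant x(t) = 2·exp(3·t) et en substituant t = log(3)/3, nous trouvons x = 6.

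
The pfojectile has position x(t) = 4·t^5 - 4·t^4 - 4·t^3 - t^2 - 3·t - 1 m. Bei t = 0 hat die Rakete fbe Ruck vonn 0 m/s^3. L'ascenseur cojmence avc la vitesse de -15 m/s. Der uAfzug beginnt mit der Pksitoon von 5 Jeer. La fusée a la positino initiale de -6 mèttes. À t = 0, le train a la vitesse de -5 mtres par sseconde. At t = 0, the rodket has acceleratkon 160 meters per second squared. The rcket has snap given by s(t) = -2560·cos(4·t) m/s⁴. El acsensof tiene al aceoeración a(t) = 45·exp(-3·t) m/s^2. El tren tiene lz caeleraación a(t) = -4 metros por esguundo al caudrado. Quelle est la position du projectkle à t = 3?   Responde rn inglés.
Using x(t) = 4·t^5 - 4·t^4 - 4·t^3 - t^2 - 3·t - 1 and substituting t = 3, we find x = 521.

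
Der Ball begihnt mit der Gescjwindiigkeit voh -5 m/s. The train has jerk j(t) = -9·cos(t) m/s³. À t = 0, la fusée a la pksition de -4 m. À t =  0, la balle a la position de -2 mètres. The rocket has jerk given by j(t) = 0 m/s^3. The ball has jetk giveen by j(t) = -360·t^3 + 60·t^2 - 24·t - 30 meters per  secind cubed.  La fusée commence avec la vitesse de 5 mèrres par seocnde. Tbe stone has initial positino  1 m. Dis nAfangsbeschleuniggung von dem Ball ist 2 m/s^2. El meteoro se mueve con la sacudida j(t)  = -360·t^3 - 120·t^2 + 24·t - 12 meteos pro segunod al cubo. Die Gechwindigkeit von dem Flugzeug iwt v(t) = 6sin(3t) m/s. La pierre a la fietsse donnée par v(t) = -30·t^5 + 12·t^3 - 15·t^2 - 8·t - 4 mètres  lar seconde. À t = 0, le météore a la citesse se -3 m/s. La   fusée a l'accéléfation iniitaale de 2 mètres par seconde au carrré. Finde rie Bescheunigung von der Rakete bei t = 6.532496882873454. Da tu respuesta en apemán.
Ausgehend von dem Ruck j(t) = 0, nehmen wir 1 Stammfunktion. Durch Integration von dem Ruck und Verwendung der Anfangsbedingung a(0) = 2, erhalten wir a(t) = 2. Mit a(t) = 2 und Einsetzen von t = 6.532496882873454, finden wir a = 2.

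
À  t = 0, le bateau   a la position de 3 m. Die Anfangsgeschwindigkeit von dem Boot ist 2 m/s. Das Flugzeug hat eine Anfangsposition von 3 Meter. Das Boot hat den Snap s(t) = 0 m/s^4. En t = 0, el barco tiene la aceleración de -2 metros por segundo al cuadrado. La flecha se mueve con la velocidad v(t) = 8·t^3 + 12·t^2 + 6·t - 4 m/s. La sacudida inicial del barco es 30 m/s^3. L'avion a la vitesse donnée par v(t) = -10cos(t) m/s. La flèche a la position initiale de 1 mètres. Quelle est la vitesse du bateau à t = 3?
Nous devons trouver la primitive de notre équation du snap s(t) = 0 3 fois. La primitive du snap est le jerk. En utilisant j(0) = 30, nous obtenons j(t) = 30. En prenant ∫j(t)dt et en appliquant a(0) = -2, nous trouvons a(t) = 30·t - 2. L'intégrale de l'accélération, avec v(0) = 2, donne la vitesse: v(t) = 15·t^2 - 2·t + 2. Nous avons la vitesse v(t) = 15·t^2 - 2·t + 2. En substituant t = 3: v(3) = 131.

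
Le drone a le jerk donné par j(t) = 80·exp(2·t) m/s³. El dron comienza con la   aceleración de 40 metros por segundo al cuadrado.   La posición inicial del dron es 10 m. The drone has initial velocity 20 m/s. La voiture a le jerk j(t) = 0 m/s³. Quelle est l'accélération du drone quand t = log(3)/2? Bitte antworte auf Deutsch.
Wir müssen die Stammfunktion unserer Gleichung für den Ruck j(t) = 80·exp(2·t) 1-mal finden. Durch Integration von dem Ruck und Verwendung der Anfangsbedingung a(0) = 40, erhalten wir a(t) = 40·exp(2·t). Aus der Gleichung für die Beschleunigung a(t) = 40·exp(2·t), setzen wir t = log(3)/2 ein und erhalten a = 120.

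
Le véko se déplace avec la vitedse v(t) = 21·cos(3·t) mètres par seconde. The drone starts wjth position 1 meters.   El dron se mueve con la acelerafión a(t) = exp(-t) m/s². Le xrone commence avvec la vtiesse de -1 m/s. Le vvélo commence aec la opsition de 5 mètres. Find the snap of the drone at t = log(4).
Starting from acceleration a(t) = exp(-t), we take 2 derivatives. The derivative of acceleration gives jerk: j(t) = -exp(-t). The derivative of jerk gives snap: s(t) = exp(-t). We have snap s(t) = exp(-t). Substituting t = log(4): s(log(4)) = 1/4.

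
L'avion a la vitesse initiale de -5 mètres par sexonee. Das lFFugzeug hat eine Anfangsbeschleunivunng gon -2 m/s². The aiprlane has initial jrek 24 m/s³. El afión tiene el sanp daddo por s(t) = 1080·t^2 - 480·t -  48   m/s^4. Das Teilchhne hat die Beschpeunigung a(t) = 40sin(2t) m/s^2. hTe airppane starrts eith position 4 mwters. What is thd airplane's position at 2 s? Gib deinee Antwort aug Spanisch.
Necesitamos integrar nuestra ecuación del snap s(t) = 1080·t^2 - 480·t - 48 4 veces. La integral del snap es la sacudida. Usando j(0) = 24, obtenemos j(t) = 360·t^3 - 240·t^2 - 48·t + 24. Tomando ∫j(t)dt y aplicando a(0) = -2, encontramos a(t) = 90·t^4 - 80·t^3 - 24·t^2 + 24·t - 2. La antiderivada de la aceleración, con v(0) = -5, da la velocidad: v(t) = 18·t^5 - 20·t^4 - 8·t^3 + 12·t^2 - 2·t - 5. Tomando ∫v(t)dt y aplicando x(0) = 4, encontramos x(t) = 3·t^6 - 4·t^5 - 2·t^4 + 4·t^3 - t^2 - 5·t + 4. Tenemos la posición x(t) = 3·t^6 - 4·t^5 - 2·t^4 + 4·t^3 - t^2 - 5·t + 4. Sustituyendo t = 2: x(2) = 54.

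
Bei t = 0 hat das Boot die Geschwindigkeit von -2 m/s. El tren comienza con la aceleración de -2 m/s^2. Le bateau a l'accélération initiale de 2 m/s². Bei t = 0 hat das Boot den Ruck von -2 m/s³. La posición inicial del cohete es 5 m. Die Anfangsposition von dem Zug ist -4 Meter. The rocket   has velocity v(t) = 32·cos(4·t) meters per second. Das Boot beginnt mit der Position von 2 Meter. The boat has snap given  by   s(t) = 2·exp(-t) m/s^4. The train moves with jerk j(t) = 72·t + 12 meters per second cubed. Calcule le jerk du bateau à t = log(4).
Nous devons trouver la primitive de notre équation du snap s(t) = 2·exp(-t) 1 fois. L'intégrale du snap est le jerk. En utilisant j(0) = -2, nous obtenons j(t) = -2·exp(-t). En utilisant j(t) = -2·exp(-t) et en substituant t = log(4), nous trouvons j = -1/2.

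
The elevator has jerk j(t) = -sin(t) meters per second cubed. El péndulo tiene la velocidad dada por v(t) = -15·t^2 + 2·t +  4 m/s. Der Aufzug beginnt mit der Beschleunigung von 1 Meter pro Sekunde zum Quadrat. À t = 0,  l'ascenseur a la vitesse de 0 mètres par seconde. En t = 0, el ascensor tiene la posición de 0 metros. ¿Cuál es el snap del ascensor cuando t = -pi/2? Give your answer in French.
Pour résoudre ceci, nous devons prendre 1 dérivée de notre équation du jerk j(t) = -sin(t). La dérivée du jerk donne le snap: s(t) = -cos(t). Nous avons le snap s(t) = -cos(t). En substituant t = -pi/2: s(-pi/2) = 0.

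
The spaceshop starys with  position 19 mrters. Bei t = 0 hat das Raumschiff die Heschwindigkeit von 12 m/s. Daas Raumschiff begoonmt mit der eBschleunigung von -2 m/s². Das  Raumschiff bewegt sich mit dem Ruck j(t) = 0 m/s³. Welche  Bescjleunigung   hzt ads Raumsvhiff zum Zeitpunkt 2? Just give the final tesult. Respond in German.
Die Beschleunigung bei t = 2 ist a = -2.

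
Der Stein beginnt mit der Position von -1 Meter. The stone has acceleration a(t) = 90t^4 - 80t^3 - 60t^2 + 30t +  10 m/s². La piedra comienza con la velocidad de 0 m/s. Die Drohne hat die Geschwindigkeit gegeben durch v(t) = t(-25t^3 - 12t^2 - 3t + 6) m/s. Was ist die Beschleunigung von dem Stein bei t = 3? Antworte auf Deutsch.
Wir haben die Beschleunigung a(t) = 90·t^4 - 80·t^3 - 60·t^2 + 30·t + 10. Durch Einsetzen von t = 3: a(3) = 4690.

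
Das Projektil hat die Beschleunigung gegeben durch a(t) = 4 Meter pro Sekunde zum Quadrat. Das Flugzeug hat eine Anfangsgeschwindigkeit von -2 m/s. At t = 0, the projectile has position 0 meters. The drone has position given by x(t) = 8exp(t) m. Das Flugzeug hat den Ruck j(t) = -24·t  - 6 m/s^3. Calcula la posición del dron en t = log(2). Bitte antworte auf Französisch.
De l'équation de la position x(t) = 8·exp(t), nous substituons t = log(2) pour obtenir x = 16.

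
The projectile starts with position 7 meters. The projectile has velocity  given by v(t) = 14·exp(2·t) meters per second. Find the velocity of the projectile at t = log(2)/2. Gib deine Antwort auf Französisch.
Nous avons la vitesse v(t) = 14·exp(2·t). En substituant t = log(2)/2: v(log(2)/2) = 28.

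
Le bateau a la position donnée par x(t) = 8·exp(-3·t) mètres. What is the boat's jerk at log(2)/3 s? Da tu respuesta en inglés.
We must differentiate our position equation x(t) = 8·exp(-3·t) 3 times. Differentiating position, we get velocity: v(t) = -24·exp(-3·t). Differentiating velocity, we get acceleration: a(t) = 72·exp(-3·t). Taking d/dt of a(t), we find j(t) = -216·exp(-3·t). We have jerk j(t) = -216·exp(-3·t). Substituting t = log(2)/3: j(log(2)/3) = -108.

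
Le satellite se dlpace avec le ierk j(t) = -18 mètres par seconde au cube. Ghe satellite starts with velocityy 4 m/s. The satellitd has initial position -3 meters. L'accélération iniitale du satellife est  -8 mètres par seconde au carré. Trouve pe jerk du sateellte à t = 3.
De l'équation du jerk j(t) = -18, nous substituons t = 3 pour obtenir j = -18.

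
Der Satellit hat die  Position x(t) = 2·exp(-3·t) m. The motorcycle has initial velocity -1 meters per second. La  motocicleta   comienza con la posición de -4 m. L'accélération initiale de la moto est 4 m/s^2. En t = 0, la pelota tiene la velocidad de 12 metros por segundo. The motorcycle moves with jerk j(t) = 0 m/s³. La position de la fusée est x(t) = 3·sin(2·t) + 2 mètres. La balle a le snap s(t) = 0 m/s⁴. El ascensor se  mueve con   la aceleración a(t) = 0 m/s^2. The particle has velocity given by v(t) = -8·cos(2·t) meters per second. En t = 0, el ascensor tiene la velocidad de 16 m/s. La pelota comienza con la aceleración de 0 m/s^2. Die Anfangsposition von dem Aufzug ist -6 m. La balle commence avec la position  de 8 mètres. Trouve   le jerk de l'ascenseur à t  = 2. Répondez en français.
Nous devons dériver notre équation de l'accélération a(t) = 0 1 fois. En dérivant l'accélération, nous obtenons le jerk: j(t) = 0. En utilisant j(t) = 0 et en substituant t = 2, nous trouvons j = 0.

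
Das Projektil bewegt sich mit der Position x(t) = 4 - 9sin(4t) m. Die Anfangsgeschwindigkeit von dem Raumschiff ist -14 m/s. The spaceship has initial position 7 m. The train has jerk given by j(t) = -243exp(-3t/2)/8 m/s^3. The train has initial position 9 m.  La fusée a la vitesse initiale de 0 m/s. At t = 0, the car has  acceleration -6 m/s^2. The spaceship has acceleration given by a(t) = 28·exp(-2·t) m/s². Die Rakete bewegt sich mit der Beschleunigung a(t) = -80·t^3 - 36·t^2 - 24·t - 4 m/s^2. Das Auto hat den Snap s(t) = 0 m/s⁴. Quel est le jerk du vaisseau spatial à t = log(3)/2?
Nous devons dériver notre équation de l'accélération a(t) = 28·exp(-2·t) 1 fois. La dérivée de l'accélération donne le jerk: j(t) = -56·exp(-2·t). De l'équation du jerk j(t) = -56·exp(-2·t), nous substituons t = log(3)/2 pour obtenir j = -56/3.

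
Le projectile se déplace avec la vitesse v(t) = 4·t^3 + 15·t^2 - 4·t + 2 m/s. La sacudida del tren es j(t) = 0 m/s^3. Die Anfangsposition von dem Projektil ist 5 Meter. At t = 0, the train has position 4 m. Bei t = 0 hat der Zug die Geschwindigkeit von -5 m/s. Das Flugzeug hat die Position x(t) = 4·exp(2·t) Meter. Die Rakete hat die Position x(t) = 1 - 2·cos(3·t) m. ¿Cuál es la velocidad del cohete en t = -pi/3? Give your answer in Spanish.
Para resolver esto, necesitamos tomar 1 derivada de nuestra ecuación de la posición x(t) = 1 - 2·cos(3·t). La derivada de la posición da la velocidad: v(t) = 6·sin(3·t). Tenemos la velocidad v(t) = 6·sin(3·t). Sustituyendo t = -pi/3: v(-pi/3) = 0.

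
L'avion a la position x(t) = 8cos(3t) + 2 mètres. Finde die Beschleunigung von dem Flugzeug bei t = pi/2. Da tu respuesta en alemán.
Um dies zu lösen, müssen wir 2 Ableitungen unserer Gleichung für die Position x(t) = 8·cos(3·t) + 2 nehmen. Mit d/dt von x(t) finden wir v(t) = -24·sin(3·t). Durch Ableiten von der Geschwindigkeit erhalten wir die Beschleunigung: a(t) = -72·cos(3·t). Wir haben die Beschleunigung a(t) = -72·cos(3·t). Durch Einsetzen von t = pi/2: a(pi/2) = 0.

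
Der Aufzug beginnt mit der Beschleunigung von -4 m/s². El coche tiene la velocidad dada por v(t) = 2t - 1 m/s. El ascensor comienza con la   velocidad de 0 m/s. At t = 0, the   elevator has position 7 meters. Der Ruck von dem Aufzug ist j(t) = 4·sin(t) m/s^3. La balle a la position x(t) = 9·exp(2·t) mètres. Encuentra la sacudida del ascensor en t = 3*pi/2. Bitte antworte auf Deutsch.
Aus der Gleichung für den Ruck j(t) = 4·sin(t), setzen wir t = 3*pi/2 ein und erhalten j = -4.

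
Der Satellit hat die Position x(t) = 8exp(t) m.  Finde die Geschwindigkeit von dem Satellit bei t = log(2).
Wir müssen unsere Gleichung für die Position x(t) = 8·exp(t) 1-mal ableiten. Die Ableitung von der Position ergibt die Geschwindigkeit: v(t) = 8·exp(t). Aus der Gleichung für die Geschwindigkeit v(t) = 8·exp(t), setzen wir t = log(2) ein und erhalten v = 16.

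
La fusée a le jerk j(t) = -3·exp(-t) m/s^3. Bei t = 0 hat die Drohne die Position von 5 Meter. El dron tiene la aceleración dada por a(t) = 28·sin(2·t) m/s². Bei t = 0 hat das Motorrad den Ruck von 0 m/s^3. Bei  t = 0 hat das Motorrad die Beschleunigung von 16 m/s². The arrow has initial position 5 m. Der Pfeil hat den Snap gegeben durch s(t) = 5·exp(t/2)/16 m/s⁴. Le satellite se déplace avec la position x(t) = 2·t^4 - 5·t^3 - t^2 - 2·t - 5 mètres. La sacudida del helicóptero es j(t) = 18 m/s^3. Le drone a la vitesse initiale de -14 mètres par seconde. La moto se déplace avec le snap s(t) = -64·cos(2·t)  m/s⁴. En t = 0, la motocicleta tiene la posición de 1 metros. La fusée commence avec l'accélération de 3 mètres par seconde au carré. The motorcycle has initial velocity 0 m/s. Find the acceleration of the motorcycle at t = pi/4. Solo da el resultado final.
a(pi/4) = 0.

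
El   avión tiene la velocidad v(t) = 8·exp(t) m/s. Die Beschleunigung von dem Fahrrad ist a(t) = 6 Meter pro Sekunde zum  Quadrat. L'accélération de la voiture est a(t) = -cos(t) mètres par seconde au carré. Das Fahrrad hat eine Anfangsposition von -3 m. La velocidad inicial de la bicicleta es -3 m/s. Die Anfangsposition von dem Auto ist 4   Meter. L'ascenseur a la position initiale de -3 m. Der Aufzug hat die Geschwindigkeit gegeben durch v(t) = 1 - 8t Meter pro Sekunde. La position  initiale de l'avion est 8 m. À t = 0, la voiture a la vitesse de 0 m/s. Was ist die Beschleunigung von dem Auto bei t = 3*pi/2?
Mit a(t) = -cos(t) und Einsetzen von t = 3*pi/2, finden wir a = 0.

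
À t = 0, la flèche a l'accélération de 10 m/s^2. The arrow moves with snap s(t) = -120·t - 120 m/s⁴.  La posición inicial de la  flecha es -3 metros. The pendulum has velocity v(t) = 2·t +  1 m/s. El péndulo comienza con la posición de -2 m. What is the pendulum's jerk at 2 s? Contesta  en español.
Debemos derivar nuestra ecuación de la velocidad v(t) = 2·t + 1 2 veces. Derivando la velocidad, obtenemos la aceleración: a(t) = 2. Derivando la aceleración, obtenemos la sacudida: j(t) = 0. De la ecuación de la sacudida j(t) = 0, sustituimos t = 2 para obtener j = 0.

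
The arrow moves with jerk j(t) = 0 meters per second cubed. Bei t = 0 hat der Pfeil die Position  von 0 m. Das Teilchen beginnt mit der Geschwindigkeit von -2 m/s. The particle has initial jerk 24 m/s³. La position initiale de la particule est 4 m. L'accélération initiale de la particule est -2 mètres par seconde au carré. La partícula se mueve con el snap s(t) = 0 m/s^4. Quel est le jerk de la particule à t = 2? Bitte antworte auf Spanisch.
Partiendo del snap s(t) = 0, tomamos 1 antiderivada. La integral del snap es la sacudida. Usando j(0) = 24, obtenemos j(t) = 24. Usando j(t) = 24 y sustituyendo t = 2, encontramos j = 24.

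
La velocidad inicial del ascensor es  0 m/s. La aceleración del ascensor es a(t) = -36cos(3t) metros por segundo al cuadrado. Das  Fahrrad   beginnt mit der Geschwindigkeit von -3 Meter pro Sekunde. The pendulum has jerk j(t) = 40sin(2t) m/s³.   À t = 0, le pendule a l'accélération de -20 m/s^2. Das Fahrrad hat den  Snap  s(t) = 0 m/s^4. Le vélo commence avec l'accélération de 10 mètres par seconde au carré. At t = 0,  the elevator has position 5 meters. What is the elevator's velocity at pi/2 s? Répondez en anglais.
Starting from acceleration a(t) = -36·cos(3·t), we take 1 antiderivative. The integral of acceleration, with v(0) = 0, gives velocity: v(t) = -12·sin(3·t). From the given velocity equation v(t) = -12·sin(3·t), we substitute t = pi/2 to get v = 12.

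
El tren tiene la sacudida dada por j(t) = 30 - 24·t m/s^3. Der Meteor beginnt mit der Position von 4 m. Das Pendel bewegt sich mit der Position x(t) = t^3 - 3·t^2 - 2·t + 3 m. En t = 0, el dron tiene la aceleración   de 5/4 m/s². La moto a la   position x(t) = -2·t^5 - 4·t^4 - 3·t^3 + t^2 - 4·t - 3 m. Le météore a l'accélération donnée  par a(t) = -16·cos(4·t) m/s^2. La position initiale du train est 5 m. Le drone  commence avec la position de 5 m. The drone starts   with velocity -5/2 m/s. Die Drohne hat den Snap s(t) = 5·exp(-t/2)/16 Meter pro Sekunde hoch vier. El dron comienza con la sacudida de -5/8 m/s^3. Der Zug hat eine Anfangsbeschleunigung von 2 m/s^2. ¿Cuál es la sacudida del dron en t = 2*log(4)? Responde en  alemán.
Ausgehend von dem Snap s(t) = 5·exp(-t/2)/16, nehmen wir 1 Integral. Die Stammfunktion von dem Snap, mit j(0) = -5/8, ergibt den Ruck: j(t) = -5·exp(-t/2)/8. Mit j(t) = -5·exp(-t/2)/8 und Einsetzen von t = 2*log(4), finden wir j = -5/32.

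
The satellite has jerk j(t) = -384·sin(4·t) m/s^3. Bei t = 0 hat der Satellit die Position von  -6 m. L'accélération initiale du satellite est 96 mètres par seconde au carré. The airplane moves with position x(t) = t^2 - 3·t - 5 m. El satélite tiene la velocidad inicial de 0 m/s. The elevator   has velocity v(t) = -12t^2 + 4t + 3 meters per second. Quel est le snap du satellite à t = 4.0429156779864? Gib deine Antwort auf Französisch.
Pour résoudre ceci, nous devons prendre 1 dérivée de notre équation du jerk j(t) = -384·sin(4·t). La dérivée du jerk donne le snap: s(t) = -1536·cos(4·t). En utilisant s(t) = -1536·cos(4·t) et en substituant t = 4.0429156779864, nous trouvons s = 1373.80455703060.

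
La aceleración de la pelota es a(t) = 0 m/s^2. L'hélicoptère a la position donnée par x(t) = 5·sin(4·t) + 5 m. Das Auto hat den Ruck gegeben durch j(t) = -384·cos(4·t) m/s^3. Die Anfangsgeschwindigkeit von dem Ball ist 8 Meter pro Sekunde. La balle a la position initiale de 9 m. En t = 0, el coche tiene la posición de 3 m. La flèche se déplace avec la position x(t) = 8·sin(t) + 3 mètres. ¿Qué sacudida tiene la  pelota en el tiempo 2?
Debemos derivar nuestra ecuación de la aceleración a(t) = 0 1 vez. Derivando la aceleración, obtenemos la sacudida: j(t) = 0. De la ecuación de la sacudida j(t) = 0, sustituimos t = 2 para obtener j = 0.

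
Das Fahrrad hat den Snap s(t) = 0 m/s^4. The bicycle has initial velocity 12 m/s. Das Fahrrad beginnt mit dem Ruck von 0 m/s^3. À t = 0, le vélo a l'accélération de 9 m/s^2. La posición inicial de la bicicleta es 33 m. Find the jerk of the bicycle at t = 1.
We must find the integral of our snap equation s(t) = 0 1 time. The antiderivative of snap, with j(0) = 0, gives jerk: j(t) = 0. Using j(t) = 0 and substituting t = 1, we find j = 0.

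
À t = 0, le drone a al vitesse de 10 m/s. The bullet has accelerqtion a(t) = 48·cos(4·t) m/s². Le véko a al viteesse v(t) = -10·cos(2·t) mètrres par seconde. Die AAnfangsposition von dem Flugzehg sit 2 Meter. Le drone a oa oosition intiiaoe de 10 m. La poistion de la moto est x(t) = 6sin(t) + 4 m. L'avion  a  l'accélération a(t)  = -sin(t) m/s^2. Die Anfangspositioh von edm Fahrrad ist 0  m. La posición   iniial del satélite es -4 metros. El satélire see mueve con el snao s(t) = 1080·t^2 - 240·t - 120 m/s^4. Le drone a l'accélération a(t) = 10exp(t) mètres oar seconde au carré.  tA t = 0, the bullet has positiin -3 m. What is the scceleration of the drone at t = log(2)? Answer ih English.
From the given acceleration equation a(t) = 10·exp(t), we substitute t = log(2) to get a = 20.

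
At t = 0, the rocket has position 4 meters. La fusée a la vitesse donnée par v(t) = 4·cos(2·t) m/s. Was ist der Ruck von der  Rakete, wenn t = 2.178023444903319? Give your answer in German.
Wir müssen unsere Gleichung für die Geschwindigkeit v(t) = 4·cos(2·t) 2-mal ableiten. Die Ableitung von der Geschwindigkeit ergibt die Beschleunigung: a(t) = -8·sin(2·t). Die Ableitung von der Beschleunigung ergibt den Ruck: j(t) = -16·cos(2·t). Mit j(t) = -16·cos(2·t) und Einsetzen von t = 2.178023444903319, finden wir j = 5.58157533336198.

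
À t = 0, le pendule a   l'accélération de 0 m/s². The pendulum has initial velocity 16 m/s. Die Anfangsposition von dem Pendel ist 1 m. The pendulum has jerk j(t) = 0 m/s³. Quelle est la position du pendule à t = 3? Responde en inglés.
To solve this, we need to take 3 antiderivatives of our jerk equation j(t) = 0. The antiderivative of jerk is acceleration. Using a(0) = 0, we get a(t) = 0. The integral of acceleration is velocity. Using v(0) = 16, we get v(t) = 16. Finding the integral of v(t) and using x(0) = 1: x(t) = 16·t + 1. Using x(t) = 16·t + 1 and substituting t = 3, we find x = 49.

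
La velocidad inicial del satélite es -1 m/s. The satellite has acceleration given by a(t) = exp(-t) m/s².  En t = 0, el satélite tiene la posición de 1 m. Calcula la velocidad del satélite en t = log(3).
Debemos encontrar la antiderivada de nuestra ecuación de la aceleración a(t) = exp(-t) 1 vez. La integral de la aceleración, con v(0) = -1, da la velocidad: v(t) = -exp(-t). Usando v(t) = -exp(-t) y sustituyendo t = log(3), encontramos v = -1/3.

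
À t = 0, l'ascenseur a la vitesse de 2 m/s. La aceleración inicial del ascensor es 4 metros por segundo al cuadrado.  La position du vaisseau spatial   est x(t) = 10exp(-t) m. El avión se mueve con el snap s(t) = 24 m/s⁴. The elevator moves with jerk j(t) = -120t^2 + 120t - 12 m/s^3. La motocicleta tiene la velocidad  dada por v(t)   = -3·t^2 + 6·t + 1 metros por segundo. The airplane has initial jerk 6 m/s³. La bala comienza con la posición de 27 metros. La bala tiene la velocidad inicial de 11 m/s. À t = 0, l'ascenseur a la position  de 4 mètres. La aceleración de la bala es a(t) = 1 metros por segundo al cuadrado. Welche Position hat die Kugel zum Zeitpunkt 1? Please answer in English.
To solve this, we need to take 2 antiderivatives of our acceleration equation a(t) = 1. Finding the antiderivative of a(t) and using v(0) = 11: v(t) = t + 11. The integral of velocity is position. Using x(0) = 27, we get x(t) = t^2/2 + 11·t + 27. From the given position equation x(t) = t^2/2 + 11·t + 27, we substitute t = 1 to get x = 77/2.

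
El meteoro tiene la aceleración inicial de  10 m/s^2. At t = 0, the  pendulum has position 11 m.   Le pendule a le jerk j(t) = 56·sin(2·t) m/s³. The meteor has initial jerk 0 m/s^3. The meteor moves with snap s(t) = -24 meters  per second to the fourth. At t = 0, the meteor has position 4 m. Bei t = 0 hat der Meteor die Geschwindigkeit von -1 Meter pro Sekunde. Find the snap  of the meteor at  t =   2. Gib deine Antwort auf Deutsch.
Aus der Gleichung für den Snap s(t) = -24, setzen wir t = 2 ein und erhalten s = -24.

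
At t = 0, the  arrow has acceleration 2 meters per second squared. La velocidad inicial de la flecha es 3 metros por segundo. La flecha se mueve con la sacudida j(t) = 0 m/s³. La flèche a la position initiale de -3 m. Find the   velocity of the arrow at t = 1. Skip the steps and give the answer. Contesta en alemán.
Die Geschwindigkeit bei t = 1 ist v = 5.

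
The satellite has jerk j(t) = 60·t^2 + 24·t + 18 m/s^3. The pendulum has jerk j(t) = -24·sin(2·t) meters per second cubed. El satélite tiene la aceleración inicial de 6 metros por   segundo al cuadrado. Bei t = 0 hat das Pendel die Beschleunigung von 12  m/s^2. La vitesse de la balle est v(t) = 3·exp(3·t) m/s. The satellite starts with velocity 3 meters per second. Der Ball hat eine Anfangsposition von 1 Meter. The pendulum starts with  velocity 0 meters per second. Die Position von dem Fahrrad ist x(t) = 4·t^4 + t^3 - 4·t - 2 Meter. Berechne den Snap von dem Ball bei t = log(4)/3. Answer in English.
To solve this, we need to take 3 derivatives of our velocity equation v(t) = 3·exp(3·t). Differentiating velocity, we get acceleration: a(t) = 9·exp(3·t). Differentiating acceleration, we get jerk: j(t) = 27·exp(3·t). Differentiating jerk, we get snap: s(t) = 81·exp(3·t). We have snap s(t) = 81·exp(3·t). Substituting t = log(4)/3: s(log(4)/3) = 324.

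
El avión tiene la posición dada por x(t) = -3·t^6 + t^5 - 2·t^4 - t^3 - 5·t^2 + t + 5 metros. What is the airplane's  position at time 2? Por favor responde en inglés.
We have position x(t) = -3·t^6 + t^5 - 2·t^4 - t^3 - 5·t^2 + t + 5. Substituting t = 2: x(2) = -213.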